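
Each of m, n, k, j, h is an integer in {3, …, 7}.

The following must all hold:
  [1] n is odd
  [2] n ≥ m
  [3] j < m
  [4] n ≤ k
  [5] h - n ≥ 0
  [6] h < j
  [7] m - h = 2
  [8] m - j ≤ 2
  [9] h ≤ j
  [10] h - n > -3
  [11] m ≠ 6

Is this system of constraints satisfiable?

Constraints 2, 3, 5, and 6 give n ≤ h, h < j, j < m, m ≤ n. Chaining: n ≤ h < j < m ≤ n, which forces n < n — impossible.

Unsatisfiable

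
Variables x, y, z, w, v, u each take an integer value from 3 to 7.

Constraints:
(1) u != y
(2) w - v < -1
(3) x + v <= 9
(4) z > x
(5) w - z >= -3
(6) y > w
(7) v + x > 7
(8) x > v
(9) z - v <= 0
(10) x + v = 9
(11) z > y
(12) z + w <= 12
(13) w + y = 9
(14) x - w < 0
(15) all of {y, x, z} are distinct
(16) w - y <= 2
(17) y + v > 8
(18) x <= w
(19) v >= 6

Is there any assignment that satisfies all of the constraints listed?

Unsatisfiable

Constraints 6, 8, 9, 11, and 14 give z ≤ v, v < x, x < w, w < y, y < z. Chaining: z ≤ v < x < w < y < z, which forces z < z — impossible.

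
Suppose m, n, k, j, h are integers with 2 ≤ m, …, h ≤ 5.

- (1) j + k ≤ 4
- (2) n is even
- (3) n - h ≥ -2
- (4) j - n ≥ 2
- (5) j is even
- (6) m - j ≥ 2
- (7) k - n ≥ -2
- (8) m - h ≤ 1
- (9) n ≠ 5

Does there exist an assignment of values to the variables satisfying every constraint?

Unsatisfiable

Constraints 3, 4, 6, and 8 give n − h ≥ -2, h − m ≥ -1, m − j ≥ 2, j − n ≥ 2.
Adding all 4 inequalities: the left sides telescope to 0, and the right sides sum to (-2) + (-1) + 2 + 2 = 1. So 0 ≥ 1, which is false.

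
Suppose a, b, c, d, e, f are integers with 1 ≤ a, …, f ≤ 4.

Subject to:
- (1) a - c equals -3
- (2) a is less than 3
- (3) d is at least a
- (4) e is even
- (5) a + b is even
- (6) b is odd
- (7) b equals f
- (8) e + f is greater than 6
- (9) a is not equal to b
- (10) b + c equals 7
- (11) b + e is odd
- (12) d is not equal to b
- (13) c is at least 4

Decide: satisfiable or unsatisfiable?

Satisfiable

Try a = 1, b = 3, c = 4, d = 1, e = 4, f = 3.
Check constraint 1: a - c = -3; constraint 8: e + f = 7. The remaining constraints are straightforward to verify.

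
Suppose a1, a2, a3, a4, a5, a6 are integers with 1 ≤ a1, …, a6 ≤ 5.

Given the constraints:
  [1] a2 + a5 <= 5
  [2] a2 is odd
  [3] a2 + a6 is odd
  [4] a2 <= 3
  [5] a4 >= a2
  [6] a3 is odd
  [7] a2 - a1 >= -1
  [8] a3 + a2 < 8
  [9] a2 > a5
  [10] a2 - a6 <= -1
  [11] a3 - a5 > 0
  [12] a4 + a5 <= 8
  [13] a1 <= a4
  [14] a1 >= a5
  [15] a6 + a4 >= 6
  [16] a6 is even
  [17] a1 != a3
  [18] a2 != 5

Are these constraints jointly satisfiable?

Satisfiable

Setting (a1, a2, a3, a4, a5, a6) = (2, 3, 3, 5, 2, 4) satisfies everything: constraint 1: a2 + a5 = 5; constraint 7: a2 - a1 = 1, and the others follow.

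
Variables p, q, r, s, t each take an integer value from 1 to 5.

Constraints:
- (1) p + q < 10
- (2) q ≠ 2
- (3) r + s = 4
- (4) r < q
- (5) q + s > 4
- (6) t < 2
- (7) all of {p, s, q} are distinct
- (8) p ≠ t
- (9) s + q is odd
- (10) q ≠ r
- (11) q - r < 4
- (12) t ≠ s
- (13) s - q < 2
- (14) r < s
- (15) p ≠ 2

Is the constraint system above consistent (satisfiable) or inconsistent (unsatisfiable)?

Take p = 5, q = 4, r = 1, s = 3, t = 1. Then constraint 1: p + q = 9; constraint 3: r + s = 4; constraint 5: q + s = 7, and every other listed constraint is also met.

Satisfiable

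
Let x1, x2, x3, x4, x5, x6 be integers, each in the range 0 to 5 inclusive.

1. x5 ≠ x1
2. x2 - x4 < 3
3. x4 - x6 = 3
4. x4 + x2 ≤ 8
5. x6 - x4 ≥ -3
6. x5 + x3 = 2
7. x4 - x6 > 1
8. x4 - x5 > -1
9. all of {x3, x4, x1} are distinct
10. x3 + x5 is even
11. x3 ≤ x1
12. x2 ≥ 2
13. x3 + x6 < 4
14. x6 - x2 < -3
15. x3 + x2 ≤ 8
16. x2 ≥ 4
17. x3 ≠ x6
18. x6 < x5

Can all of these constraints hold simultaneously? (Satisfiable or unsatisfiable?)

Satisfiable

One satisfying assignment is x1 = 4, x2 = 5, x3 = 1, x4 = 3, x5 = 1, x6 = 0.
For the less obvious constraints — constraint 2: x2 - x4 = 2; constraint 3: x4 - x6 = 3; constraint 4: x4 + x2 = 8 — and the others hold by inspection.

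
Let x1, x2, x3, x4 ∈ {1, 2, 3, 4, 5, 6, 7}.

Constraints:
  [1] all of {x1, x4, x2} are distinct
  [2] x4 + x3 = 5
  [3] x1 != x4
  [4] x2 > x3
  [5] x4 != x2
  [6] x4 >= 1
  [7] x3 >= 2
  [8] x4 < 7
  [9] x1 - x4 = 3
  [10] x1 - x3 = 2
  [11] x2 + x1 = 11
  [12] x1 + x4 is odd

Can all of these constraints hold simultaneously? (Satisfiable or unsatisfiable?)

Setting (x1, x2, x3, x4) = (5, 6, 3, 2) satisfies everything: constraint 2: x4 + x3 = 5; constraint 9: x1 - x4 = 3; constraint 10: x1 - x3 = 2, and the others follow.

Satisfiable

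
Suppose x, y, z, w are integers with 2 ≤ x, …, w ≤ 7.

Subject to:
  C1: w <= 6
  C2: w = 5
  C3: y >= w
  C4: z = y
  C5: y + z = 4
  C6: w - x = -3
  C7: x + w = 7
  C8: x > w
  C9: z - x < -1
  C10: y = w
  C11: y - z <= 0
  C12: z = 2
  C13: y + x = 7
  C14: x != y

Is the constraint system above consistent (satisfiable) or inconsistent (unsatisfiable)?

Constraint 12 fixes z = 2 and constraint 2 fixes w = 5. Constraints 4 and 10 give z = y = w, so z = w. But 2 ≠ 5 — contradiction.

Unsatisfiable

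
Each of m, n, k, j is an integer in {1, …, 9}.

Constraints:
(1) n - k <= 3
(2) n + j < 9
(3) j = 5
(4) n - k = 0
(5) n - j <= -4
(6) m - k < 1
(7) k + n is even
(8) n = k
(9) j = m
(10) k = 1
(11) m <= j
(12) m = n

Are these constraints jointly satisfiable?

Constraint 3 fixes j = 5 and constraint 10 fixes k = 1. Constraints 8, 9, and 12 give j = m = n = k, so j = k. But 5 ≠ 1 — contradiction.

Unsatisfiable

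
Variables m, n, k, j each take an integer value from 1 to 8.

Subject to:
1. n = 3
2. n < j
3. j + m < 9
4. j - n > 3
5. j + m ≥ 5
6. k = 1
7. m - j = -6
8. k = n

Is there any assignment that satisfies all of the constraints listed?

Unsatisfiable

Constraint 6 fixes k = 1 and constraint 1 fixes n = 3, but constraint 8 requires k = n. Since 1 ≠ 3, contradiction.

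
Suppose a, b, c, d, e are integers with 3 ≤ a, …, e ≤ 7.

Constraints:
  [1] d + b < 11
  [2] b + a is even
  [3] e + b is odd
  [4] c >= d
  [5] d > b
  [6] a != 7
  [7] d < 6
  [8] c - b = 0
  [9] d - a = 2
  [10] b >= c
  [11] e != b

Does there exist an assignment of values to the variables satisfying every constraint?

Unsatisfiable

Constraints 4, 5, and 10 give c ≤ b, b < d, d ≤ c. Chaining: c ≤ b < d ≤ c, which forces c < c — impossible.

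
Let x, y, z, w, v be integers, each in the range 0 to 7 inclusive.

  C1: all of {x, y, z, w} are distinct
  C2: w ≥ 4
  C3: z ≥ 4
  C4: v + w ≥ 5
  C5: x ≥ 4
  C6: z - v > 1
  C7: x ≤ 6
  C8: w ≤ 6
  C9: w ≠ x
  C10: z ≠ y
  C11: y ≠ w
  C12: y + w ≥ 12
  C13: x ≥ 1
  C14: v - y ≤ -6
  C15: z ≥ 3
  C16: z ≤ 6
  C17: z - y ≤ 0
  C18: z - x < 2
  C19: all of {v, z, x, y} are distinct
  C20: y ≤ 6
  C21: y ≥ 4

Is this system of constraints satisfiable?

Constraints 2, 3, 5, 7, 8, 16, 20, and 21 confine each of x, y, z, w to the 3 values {4, …, 6}.
Constraint 1 requires all 4 of them to be distinct, but only 3 values are available — impossible by the pigeonhole principle.

Unsatisfiable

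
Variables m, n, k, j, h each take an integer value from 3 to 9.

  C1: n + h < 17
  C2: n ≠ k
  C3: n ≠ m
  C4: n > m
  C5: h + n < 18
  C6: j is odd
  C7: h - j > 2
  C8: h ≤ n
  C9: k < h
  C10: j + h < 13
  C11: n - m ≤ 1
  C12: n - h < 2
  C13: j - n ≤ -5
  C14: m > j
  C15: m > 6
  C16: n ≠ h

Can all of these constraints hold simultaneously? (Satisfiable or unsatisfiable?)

The assignment m = 7, n = 8, k = 3, j = 3, h = 7 works:
  constraint 1 holds since n + h = 15.
  constraint 5 holds since h + n = 15.
The rest check out directly.

Satisfiable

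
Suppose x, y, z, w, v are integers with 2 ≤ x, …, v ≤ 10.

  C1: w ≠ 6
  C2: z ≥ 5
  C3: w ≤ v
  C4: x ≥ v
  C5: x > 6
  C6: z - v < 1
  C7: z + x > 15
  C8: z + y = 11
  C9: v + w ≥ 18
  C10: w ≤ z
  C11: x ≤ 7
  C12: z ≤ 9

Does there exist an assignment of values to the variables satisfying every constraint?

Unsatisfiable

From constraints 4 and 11: v ≤ x ≤ 7. From constraints 10 and 12: w ≤ z ≤ 9. Hence v + w ≤ 16. But constraint 9 requires v + w ≥ 18, and 18 > 16. Contradiction.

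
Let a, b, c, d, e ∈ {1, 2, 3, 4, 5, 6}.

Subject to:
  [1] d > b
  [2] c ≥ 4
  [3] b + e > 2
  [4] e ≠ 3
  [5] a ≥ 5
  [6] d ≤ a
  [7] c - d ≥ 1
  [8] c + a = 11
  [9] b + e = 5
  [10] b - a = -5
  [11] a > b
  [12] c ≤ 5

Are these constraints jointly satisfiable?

The assignment a = 6, b = 1, c = 5, d = 3, e = 4 works:
  constraint 3 holds since b + e = 5.
  constraint 7 holds since c - d = 2.
The rest check out directly.

Satisfiable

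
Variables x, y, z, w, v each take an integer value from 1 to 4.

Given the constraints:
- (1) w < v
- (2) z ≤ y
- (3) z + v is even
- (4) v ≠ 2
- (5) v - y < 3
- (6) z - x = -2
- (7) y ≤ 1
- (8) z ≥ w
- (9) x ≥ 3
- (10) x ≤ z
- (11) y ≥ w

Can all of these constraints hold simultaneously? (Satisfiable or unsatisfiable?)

Unsatisfiable

From constraints 9 and 10: z ≥ x and x ≥ 3, so z ≥ 3. From constraints 2 and 7: z ≤ y and y ≤ 1, so z ≤ 1. But 1 < 3, so no value of z works.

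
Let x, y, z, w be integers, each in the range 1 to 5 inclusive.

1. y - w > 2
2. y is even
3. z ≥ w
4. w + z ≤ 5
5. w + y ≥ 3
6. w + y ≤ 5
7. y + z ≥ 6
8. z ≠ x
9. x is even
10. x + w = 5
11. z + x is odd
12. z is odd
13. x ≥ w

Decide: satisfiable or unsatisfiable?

Setting (x, y, z, w) = (4, 4, 3, 1) satisfies everything: constraint 1: y - w = 3; constraint 4: w + z = 4, and the others follow.

Satisfiable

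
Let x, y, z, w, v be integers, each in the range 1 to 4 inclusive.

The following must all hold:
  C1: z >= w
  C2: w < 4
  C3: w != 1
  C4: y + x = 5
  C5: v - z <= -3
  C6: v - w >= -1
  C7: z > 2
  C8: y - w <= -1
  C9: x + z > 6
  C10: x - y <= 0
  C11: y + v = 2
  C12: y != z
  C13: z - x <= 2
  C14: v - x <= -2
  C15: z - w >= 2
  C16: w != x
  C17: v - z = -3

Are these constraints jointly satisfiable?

Unsatisfiable

Constraints 5, 6, 8, 10, and 13 give v − w ≥ -1, w − y ≥ 1, y − x ≥ 0, x − z ≥ -2, z − v ≥ 3.
Adding all 5 inequalities: the left sides telescope to 0, and the right sides sum to (-1) + 1 + 0 + (-2) + 3 = 1. So 0 ≥ 1, which is false.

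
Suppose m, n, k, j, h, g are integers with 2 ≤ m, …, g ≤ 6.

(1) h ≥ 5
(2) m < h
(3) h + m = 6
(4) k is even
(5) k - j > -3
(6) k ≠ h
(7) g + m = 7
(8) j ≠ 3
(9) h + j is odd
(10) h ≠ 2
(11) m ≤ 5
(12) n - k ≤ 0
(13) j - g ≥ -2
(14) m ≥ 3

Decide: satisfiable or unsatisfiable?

From constraint 1: h ≥ 5. From constraint 14: m ≥ 3. Hence h + m ≥ 8. But constraint 3 requires h + m = 6, and 6 < 8. Contradiction.

Unsatisfiable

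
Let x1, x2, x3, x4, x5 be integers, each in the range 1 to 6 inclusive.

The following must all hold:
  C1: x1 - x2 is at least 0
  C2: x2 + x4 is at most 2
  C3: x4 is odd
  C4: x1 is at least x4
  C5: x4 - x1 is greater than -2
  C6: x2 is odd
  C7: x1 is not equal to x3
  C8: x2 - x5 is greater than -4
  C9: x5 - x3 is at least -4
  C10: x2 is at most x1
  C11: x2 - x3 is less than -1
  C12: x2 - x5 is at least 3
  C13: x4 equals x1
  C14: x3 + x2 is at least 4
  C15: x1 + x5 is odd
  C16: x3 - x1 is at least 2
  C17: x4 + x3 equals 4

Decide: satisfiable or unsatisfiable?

Constraints 1, 9, 12, and 16 give x5 − x3 ≥ -4, x3 − x1 ≥ 2, x1 − x2 ≥ 0, x2 − x5 ≥ 3.
Adding all 4 inequalities: the left sides telescope to 0, and the right sides sum to (-4) + 2 + 0 + 3 = 1. So 0 ≥ 1, which is false.

Unsatisfiable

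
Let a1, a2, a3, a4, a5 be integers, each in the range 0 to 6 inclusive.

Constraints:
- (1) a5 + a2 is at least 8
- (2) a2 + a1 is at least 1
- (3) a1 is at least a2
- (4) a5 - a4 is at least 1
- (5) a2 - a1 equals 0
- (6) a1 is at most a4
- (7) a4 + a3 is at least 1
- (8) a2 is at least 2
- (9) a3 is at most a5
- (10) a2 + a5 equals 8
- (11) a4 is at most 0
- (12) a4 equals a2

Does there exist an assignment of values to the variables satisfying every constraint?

Unsatisfiable

From constraints 3 and 8: a1 ≥ a2 and a2 ≥ 2, so a1 ≥ 2. From constraints 6 and 11: a1 ≤ a4 and a4 ≤ 0, so a1 ≤ 0. But 0 < 2, so no value of a1 works.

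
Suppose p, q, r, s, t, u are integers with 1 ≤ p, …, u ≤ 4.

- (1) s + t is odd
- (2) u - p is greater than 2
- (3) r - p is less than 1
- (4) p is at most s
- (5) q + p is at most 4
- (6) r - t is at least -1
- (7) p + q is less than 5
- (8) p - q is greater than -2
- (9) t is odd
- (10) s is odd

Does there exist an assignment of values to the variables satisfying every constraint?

Constraint 10 makes s odd and constraint 9 makes t odd, so s + t must be even. Constraint 1 says s + t is odd — contradiction.

Unsatisfiable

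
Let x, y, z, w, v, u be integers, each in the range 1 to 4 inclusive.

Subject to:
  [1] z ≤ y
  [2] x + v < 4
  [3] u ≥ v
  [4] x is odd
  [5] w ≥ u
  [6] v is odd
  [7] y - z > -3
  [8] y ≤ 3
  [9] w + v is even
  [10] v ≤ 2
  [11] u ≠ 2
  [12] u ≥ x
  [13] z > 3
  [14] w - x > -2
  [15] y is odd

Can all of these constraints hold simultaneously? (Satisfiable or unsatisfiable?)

Unsatisfiable

From constraint 13: z ≥ 4. From constraints 1 and 8: z ≤ y and y ≤ 3, so z ≤ 3. But 3 < 4, so no value of z works.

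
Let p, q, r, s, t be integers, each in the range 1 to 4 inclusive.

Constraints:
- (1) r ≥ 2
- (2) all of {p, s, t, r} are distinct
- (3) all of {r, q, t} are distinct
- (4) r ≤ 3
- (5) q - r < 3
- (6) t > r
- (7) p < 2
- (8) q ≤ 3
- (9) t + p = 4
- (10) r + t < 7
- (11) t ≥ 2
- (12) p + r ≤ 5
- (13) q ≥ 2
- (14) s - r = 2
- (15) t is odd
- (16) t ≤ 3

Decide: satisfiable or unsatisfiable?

Constraints 1, 4, 8, 11, 13, and 16 confine each of r, q, t to the 2 values {2, 3}.
Constraint 3 requires all 3 of them to be distinct, but only 2 values are available — impossible by the pigeonhole principle.

Unsatisfiable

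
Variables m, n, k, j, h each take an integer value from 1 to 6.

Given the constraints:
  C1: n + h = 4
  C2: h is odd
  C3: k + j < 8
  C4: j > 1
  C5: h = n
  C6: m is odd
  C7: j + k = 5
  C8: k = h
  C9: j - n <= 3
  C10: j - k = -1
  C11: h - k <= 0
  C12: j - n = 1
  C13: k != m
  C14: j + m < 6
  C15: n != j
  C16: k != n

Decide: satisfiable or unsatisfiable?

Unsatisfiable

From constraints 5 and 8, k = h = n, so k = n. But constraint 16 says k ≠ n. Contradiction.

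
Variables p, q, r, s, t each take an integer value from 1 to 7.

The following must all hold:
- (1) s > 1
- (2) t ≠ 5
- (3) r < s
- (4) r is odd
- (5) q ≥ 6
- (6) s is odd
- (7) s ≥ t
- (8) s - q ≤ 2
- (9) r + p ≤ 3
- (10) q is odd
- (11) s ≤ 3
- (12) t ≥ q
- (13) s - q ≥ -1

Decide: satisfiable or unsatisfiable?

From constraints 5 and 12: t ≥ q and q ≥ 6, so t ≥ 6. From constraints 7 and 11: t ≤ s and s ≤ 3, so t ≤ 3. But 3 < 6, so no value of t works.

Unsatisfiable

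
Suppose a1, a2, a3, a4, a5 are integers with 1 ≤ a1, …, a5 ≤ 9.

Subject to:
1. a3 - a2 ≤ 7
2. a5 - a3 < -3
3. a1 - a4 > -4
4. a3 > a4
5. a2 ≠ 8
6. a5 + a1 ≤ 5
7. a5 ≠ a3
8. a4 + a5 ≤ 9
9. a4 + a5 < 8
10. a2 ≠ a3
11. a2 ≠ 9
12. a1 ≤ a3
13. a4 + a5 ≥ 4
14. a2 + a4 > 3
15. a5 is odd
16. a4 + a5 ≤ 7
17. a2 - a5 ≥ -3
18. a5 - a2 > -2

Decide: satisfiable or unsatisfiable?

Try a1 = 4, a2 = 1, a3 = 7, a4 = 5, a5 = 1.
Check constraint 1: a3 - a2 = 6; constraint 2: a5 - a3 = -6; constraint 3: a1 - a4 = -1. The remaining constraints are straightforward to verify.

Satisfiable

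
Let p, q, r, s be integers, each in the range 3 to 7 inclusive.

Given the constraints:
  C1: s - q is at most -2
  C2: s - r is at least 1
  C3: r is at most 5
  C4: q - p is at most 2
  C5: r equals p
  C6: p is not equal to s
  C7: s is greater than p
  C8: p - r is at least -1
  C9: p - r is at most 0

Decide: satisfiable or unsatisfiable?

Constraints 1, 2, 4, and 9 give p − q ≥ -2, q − s ≥ 2, s − r ≥ 1, r − p ≥ 0.
Adding all 4 inequalities: the left sides telescope to 0, and the right sides sum to (-2) + 2 + 1 + 0 = 1. So 0 ≥ 1, which is false.

Unsatisfiable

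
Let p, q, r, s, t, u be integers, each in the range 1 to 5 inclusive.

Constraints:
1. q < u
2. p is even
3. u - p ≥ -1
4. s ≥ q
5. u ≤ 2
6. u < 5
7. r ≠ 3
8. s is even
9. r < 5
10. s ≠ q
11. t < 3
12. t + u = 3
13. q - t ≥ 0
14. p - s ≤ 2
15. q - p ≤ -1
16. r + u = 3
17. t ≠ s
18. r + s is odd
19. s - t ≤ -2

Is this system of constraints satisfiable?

Constraints 13, 14, 15, and 19 give q − t ≥ 0, t − s ≥ 2, s − p ≥ -2, p − q ≥ 1.
Adding all 4 inequalities: the left sides telescope to 0, and the right sides sum to 0 + 2 + (-2) + 1 = 1. So 0 ≥ 1, which is false.

Unsatisfiable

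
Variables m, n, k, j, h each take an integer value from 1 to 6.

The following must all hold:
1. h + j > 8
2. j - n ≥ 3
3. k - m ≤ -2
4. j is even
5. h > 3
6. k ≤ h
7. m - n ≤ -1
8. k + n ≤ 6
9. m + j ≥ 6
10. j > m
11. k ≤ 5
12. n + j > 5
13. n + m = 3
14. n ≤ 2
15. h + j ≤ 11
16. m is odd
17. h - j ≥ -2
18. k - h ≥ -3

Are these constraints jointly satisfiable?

Constraints 2, 3, 7, 17, and 18 give n − m ≥ 1, m − k ≥ 2, k − h ≥ -3, h − j ≥ -2, j − n ≥ 3.
Adding all 5 inequalities: the left sides telescope to 0, and the right sides sum to 1 + 2 + (-3) + (-2) + 3 = 1. So 0 ≥ 1, which is false.

Unsatisfiable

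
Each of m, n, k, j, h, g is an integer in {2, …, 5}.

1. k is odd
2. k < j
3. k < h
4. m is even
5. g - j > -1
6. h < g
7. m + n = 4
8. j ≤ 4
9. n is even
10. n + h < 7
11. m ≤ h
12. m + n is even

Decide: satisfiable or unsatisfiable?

Satisfiable

Try m = 2, n = 2, k = 3, j = 4, h = 4, g = 5.
Check constraint 5: g - j = 1; constraint 7: m + n = 4. The remaining constraints are straightforward to verify.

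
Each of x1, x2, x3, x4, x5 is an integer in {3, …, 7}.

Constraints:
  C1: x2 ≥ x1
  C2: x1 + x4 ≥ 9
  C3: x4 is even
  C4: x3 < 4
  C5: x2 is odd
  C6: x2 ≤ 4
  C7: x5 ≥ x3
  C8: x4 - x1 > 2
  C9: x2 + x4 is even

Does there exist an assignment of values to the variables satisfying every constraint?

Constraint 5 makes x2 odd and constraint 3 makes x4 even, so x2 + x4 must be odd. Constraint 9 says x2 + x4 is even — contradiction.

Unsatisfiable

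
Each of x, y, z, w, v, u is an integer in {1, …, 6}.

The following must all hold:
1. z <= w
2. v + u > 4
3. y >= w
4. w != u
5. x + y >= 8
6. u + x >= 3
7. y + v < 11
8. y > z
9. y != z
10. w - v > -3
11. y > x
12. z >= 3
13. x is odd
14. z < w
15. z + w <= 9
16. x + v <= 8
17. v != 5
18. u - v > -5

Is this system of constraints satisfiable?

Satisfiable

The assignment x = 3, y = 6, z = 3, w = 4, v = 4, u = 1 works:
  constraint 2 holds since v + u = 5.
  constraint 5 holds since x + y = 9.
The rest check out directly.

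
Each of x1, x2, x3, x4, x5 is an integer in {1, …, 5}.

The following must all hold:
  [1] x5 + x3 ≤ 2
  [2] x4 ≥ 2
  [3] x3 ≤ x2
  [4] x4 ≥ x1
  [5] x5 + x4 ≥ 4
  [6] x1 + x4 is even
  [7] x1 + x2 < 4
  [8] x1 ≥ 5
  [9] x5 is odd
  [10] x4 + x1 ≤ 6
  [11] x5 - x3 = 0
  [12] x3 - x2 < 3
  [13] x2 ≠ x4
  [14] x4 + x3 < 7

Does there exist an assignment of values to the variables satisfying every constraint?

Unsatisfiable

From constraint 2: x4 ≥ 2. From constraint 8: x1 ≥ 5. Hence x4 + x1 ≥ 7. But constraint 10 requires x4 + x1 ≤ 6, and 6 < 7. Contradiction.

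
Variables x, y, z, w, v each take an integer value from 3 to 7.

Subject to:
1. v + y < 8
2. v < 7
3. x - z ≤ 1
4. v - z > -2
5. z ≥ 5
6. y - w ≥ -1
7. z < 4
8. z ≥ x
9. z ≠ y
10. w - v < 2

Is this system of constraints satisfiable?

Unsatisfiable

From constraint 5: z ≥ 5. From constraint 7: z ≤ 3. But 3 < 5, so no value of z works.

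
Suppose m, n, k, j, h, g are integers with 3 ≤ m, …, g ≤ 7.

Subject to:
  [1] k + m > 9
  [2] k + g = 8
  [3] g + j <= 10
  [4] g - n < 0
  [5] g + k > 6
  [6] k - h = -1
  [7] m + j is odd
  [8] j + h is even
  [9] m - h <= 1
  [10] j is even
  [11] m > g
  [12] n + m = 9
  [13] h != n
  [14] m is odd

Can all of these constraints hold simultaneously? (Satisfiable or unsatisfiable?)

Setting (m, n, k, j, h, g) = (5, 4, 5, 4, 6, 3) satisfies everything: constraint 1: k + m = 10; constraint 2: k + g = 8, and the others follow.

Satisfiable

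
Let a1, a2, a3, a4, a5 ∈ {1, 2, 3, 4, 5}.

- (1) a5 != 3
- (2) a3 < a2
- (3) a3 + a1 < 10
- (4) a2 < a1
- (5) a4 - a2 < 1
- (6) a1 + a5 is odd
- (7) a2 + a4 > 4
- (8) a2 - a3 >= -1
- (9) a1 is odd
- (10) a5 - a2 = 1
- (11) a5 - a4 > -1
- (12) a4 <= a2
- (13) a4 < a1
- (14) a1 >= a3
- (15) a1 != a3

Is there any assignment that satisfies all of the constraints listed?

Satisfiable

Take a1 = 5, a2 = 3, a3 = 2, a4 = 3, a5 = 4. Then constraint 3: a3 + a1 = 7; constraint 5: a4 - a2 = 0, and every other listed constraint is also met.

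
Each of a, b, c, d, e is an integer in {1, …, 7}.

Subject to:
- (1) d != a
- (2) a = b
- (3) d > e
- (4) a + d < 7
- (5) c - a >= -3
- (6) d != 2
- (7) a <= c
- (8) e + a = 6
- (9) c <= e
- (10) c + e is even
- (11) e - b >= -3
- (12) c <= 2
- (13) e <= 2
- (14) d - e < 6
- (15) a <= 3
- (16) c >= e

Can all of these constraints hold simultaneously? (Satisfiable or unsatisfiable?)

From constraint 13: e ≤ 2. From constraint 15: a ≤ 3. Hence e + a ≤ 5. But constraint 8 requires e + a = 6, and 6 > 5. Contradiction.

Unsatisfiable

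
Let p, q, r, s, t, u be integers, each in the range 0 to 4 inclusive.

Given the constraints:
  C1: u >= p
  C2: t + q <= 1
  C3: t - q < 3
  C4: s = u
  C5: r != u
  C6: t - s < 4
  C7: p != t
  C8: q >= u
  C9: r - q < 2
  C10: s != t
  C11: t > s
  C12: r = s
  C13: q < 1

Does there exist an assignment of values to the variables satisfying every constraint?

Unsatisfiable

From constraints 4 and 12, r = s = u, so r = u. But constraint 5 says r ≠ u. Contradiction.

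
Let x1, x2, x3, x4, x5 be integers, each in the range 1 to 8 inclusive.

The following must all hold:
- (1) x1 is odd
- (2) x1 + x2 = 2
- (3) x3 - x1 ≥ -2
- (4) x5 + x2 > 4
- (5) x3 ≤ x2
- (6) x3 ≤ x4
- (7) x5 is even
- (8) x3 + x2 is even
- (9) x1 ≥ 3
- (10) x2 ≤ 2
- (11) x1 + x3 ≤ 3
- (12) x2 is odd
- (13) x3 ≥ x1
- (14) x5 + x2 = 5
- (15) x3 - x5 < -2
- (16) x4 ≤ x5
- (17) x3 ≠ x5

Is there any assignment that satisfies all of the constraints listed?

Unsatisfiable

From constraints 9 and 13: x3 ≥ x1 and x1 ≥ 3, so x3 ≥ 3. From constraints 5 and 10: x3 ≤ x2 and x2 ≤ 2, so x3 ≤ 2. But 2 < 3, so no value of x3 works.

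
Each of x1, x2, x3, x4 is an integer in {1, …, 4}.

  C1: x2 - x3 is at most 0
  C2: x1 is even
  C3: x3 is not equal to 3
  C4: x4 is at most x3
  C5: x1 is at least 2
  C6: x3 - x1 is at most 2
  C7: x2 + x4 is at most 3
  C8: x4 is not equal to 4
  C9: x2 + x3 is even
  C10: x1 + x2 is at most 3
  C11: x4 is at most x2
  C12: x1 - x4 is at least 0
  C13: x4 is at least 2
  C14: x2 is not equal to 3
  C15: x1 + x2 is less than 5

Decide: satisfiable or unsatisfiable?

Unsatisfiable

From constraint 5: x1 ≥ 2. From constraints 11 and 13: x2 ≥ x4 ≥ 2. Hence x1 + x2 ≥ 4. But constraint 10 requires x1 + x2 ≤ 3, and 3 < 4. Contradiction.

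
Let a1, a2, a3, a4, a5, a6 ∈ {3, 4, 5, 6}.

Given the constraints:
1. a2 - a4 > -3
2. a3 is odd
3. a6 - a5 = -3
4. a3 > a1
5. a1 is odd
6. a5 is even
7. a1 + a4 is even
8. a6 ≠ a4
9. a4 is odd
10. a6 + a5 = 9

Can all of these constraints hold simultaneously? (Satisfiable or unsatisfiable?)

Satisfiable

Take a1 = 3, a2 = 3, a3 = 5, a4 = 5, a5 = 6, a6 = 3. Then constraint 1: a2 - a4 = -2; constraint 3: a6 - a5 = -3; constraint 10: a6 + a5 = 9, and every other listed constraint is also met.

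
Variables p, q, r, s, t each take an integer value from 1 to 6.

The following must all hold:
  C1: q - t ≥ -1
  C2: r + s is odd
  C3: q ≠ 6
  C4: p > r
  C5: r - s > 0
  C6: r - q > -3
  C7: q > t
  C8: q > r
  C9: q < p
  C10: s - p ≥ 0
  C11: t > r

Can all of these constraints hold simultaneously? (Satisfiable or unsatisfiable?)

Constraints 5, 7, 9, 10, and 11 give p ≤ s, s < r, r < t, t < q, q < p. Chaining: p ≤ s < r < t < q < p, which forces p < p — impossible.

Unsatisfiable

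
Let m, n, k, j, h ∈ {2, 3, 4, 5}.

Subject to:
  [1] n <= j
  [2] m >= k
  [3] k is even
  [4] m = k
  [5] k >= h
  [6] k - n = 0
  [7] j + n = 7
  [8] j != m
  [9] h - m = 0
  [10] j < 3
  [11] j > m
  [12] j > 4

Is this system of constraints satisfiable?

Unsatisfiable

From constraint 12: j ≥ 5. From constraint 10: j ≤ 2. But 2 < 5, so no value of j works.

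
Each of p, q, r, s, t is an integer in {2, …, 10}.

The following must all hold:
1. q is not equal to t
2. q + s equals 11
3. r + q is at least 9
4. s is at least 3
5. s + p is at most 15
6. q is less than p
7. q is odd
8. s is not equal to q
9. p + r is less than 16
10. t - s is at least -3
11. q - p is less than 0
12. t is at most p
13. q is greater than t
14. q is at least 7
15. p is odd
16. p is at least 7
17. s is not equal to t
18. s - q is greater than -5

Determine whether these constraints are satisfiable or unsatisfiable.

Try p = 9, q = 7, r = 5, s = 4, t = 2.
Check constraint 2: q + s = 11; constraint 3: r + q = 12. The remaining constraints are straightforward to verify.

Satisfiable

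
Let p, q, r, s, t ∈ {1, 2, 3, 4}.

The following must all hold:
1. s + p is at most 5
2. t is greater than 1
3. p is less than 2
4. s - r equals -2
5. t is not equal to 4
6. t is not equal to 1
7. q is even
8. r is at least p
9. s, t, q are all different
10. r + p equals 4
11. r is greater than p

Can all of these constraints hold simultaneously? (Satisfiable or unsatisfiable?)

Take p = 1, q = 4, r = 3, s = 1, t = 3. Then constraint 1: s + p = 2; constraint 4: s - r = -2, and every other listed constraint is also met.

Satisfiable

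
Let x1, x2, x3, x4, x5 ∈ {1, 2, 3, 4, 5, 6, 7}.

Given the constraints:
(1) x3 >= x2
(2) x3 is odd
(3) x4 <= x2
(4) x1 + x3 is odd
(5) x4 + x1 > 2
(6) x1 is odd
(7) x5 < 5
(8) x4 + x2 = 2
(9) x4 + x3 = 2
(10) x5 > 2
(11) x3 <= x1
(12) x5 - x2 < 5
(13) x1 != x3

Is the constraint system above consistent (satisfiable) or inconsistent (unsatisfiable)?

Constraint 6 makes x1 odd and constraint 2 makes x3 odd, so x1 + x3 must be even. Constraint 4 says x1 + x3 is odd — contradiction.

Unsatisfiable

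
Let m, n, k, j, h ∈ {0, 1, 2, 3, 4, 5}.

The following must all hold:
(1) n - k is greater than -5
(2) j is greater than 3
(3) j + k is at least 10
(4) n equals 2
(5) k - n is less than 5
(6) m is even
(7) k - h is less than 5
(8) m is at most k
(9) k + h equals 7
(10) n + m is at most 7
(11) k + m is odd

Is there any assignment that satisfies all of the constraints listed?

Satisfiable

Try m = 2, n = 2, k = 5, j = 5, h = 2.
Check constraint 1: n - k = -3; constraint 3: j + k = 10. The remaining constraints are straightforward to verify.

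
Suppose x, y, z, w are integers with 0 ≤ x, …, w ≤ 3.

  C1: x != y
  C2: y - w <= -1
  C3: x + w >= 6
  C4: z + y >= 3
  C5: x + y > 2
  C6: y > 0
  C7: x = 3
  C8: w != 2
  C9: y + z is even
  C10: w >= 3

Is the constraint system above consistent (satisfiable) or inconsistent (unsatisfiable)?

Satisfiable

Try x = 3, y = 1, z = 3, w = 3.
Check constraint 2: y - w = -2; constraint 3: x + w = 6. The remaining constraints are straightforward to verify.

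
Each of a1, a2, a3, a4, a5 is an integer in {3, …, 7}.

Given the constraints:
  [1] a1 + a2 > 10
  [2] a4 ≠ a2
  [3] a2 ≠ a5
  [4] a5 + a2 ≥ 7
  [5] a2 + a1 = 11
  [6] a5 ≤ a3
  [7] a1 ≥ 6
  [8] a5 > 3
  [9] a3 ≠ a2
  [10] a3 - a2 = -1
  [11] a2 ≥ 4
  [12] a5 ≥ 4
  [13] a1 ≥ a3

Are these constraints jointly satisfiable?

One satisfying assignment is a1 = 6, a2 = 5, a3 = 4, a4 = 6, a5 = 4.
For the less obvious constraints — constraint 1: a1 + a2 = 11; constraint 4: a5 + a2 = 9 — and the others hold by inspection.

Satisfiable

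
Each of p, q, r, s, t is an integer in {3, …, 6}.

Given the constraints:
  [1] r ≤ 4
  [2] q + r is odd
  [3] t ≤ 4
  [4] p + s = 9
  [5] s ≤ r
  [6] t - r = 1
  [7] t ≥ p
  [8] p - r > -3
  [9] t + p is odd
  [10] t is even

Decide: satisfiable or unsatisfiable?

Unsatisfiable

From constraints 3 and 7: p ≤ t ≤ 4. From constraints 1 and 5: s ≤ r ≤ 4. Hence p + s ≤ 8. But constraint 4 requires p + s = 9, and 9 > 8. Contradiction.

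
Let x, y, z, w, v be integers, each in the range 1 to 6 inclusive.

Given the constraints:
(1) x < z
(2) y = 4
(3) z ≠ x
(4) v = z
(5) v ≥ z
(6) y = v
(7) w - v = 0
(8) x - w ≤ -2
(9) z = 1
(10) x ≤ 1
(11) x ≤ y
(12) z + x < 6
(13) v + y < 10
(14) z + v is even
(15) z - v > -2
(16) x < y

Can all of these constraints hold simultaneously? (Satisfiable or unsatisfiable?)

Constraint 2 fixes y = 4 and constraint 9 fixes z = 1. Constraints 4 and 6 give y = v = z, so y = z. But 4 ≠ 1 — contradiction.

Unsatisfiable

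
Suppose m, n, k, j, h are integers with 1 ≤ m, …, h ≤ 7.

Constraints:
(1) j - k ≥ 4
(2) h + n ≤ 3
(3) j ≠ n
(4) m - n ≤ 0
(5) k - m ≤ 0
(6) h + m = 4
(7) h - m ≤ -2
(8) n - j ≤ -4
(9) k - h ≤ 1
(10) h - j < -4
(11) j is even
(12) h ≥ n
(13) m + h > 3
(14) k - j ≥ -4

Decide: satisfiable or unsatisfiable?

Constraints 4, 7, 8, 9, and 14 give j − n ≥ 4, n − m ≥ 0, m − h ≥ 2, h − k ≥ -1, k − j ≥ -4.
Adding all 5 inequalities: the left sides telescope to 0, and the right sides sum to 4 + 0 + 2 + (-1) + (-4) = 1. So 0 ≥ 1, which is false.

Unsatisfiable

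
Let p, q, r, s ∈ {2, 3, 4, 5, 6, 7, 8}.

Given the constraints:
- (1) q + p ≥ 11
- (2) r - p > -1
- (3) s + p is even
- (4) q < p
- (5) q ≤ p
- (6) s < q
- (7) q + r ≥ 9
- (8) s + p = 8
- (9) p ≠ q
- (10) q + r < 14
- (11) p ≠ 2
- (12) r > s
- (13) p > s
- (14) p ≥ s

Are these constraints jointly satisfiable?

Satisfiable

Try p = 6, q = 5, r = 6, s = 2.
Check constraint 1: q + p = 11; constraint 2: r - p = 0; constraint 7: q + r = 11. The remaining constraints are straightforward to verify.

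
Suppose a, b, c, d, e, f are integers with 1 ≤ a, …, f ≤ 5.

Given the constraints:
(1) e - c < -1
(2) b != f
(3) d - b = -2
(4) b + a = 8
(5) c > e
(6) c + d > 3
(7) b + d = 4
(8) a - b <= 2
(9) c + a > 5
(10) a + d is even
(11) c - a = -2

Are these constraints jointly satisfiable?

Satisfiable

Try a = 5, b = 3, c = 3, d = 1, e = 1, f = 2.
Check constraint 1: e - c = -2; constraint 3: d - b = -2. The remaining constraints are straightforward to verify.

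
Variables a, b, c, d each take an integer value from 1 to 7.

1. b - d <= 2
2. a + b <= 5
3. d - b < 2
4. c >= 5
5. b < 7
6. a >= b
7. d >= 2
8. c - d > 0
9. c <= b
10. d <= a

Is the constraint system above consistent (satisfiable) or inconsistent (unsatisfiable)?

From constraints 7 and 10: a ≥ d ≥ 2. From constraints 4 and 9: b ≥ c ≥ 5. Hence a + b ≥ 7. But constraint 2 requires a + b ≤ 5, and 5 < 7. Contradiction.

Unsatisfiable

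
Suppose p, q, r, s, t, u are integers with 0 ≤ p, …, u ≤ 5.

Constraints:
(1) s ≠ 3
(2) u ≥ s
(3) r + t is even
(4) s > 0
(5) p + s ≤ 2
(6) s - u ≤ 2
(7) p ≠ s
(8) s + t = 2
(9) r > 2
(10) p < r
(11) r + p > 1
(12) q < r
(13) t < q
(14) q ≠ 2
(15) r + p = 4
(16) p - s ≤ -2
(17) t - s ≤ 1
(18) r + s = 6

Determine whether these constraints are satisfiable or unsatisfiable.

Satisfiable

The assignment p = 0, q = 3, r = 4, s = 2, t = 0, u = 2 works:
  constraint 5 holds since p + s = 2.
  constraint 6 holds since s - u = 0.
The rest check out directly.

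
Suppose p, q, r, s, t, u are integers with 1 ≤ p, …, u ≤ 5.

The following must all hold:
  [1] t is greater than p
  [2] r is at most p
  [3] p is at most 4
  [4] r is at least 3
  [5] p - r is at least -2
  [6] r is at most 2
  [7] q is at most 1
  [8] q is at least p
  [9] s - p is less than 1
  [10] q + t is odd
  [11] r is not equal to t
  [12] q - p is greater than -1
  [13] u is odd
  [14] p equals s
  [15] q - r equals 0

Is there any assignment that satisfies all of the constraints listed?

Unsatisfiable

From constraints 2 and 4: p ≥ r and r ≥ 3, so p ≥ 3. From constraints 7 and 8: p ≤ q and q ≤ 1, so p ≤ 1. But 1 < 3, so no value of p works.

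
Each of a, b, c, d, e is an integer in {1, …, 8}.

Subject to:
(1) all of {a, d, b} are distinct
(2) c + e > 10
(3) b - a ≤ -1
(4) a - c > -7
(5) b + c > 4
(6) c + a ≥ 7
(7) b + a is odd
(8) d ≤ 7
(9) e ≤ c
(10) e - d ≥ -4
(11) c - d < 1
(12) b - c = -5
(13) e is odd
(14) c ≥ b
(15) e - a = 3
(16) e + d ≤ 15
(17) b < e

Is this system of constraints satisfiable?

Satisfiable

The assignment a = 2, b = 1, c = 6, d = 7, e = 5 works:
  constraint 2 holds since c + e = 11.
  constraint 3 holds since b - a = -1.
  constraint 4 holds since a - c = -4.
The rest check out directly.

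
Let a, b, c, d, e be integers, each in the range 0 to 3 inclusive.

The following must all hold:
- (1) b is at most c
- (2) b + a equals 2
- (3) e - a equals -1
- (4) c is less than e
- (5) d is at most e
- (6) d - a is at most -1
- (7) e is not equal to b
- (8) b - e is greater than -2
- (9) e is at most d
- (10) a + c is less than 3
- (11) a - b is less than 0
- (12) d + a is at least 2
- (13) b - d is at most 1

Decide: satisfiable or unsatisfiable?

Unsatisfiable

Constraints 1, 4, 6, 9, and 11 give d < a, a < b, b ≤ c, c < e, e ≤ d. Chaining: d < a < b ≤ c < e ≤ d, which forces d < d — impossible.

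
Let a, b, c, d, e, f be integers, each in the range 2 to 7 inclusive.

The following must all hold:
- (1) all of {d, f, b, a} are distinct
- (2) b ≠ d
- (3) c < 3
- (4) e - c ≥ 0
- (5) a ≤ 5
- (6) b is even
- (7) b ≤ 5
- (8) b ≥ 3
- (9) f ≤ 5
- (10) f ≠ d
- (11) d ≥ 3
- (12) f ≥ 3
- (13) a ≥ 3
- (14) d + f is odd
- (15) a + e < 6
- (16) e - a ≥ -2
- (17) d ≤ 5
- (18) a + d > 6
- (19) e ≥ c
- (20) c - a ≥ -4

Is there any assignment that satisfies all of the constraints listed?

Constraints 5, 7, 8, 9, 11, 12, 13, and 17 confine each of d, f, b, a to the 3 values {3, …, 5}.
Constraint 1 requires all 4 of them to be distinct, but only 3 values are available — impossible by the pigeonhole principle.

Unsatisfiable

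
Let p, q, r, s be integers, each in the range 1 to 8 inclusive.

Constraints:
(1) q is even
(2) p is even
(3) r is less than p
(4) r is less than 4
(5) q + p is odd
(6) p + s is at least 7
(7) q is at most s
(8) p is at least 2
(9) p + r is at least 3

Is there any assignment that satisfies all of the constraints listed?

Constraint 1 makes q even and constraint 2 makes p even, so q + p must be even. Constraint 5 says q + p is odd — contradiction.

Unsatisfiable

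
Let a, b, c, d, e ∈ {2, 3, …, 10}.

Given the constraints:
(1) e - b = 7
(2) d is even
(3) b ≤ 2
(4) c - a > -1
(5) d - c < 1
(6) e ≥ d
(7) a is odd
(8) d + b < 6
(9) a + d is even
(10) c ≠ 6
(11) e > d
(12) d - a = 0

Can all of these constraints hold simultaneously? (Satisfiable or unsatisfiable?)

Constraint 7 makes a odd and constraint 2 makes d even, so a + d must be odd. Constraint 9 says a + d is even — contradiction.

Unsatisfiable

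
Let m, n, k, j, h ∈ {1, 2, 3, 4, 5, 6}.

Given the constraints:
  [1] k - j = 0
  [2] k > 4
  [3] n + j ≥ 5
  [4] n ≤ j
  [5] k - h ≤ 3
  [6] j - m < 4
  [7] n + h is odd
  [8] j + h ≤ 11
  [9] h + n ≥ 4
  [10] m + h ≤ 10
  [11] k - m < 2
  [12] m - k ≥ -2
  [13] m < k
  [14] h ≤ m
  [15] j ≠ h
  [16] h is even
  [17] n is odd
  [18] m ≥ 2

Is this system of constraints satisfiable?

The assignment m = 5, n = 1, k = 6, j = 6, h = 4 works:
  constraint 1 holds since k - j = 0.
  constraint 3 holds since n + j = 7.
The rest check out directly.

Satisfiable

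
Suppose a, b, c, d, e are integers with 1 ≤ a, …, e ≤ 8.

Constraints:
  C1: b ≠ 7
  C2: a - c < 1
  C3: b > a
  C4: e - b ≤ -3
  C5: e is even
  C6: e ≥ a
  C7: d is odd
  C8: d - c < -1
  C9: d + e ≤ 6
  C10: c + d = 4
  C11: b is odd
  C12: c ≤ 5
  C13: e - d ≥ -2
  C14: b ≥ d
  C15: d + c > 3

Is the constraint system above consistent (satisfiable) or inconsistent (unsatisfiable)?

Satisfiable

Try a = 2, b = 5, c = 3, d = 1, e = 2.
Check constraint 2: a - c = -1; constraint 4: e - b = -3. The remaining constraints are straightforward to verify.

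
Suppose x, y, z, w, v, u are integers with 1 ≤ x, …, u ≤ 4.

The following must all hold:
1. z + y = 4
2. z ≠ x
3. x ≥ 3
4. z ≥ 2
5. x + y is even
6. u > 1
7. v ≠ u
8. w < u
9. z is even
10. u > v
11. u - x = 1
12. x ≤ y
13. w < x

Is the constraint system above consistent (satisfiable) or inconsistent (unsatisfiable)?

Unsatisfiable

From constraint 4: z ≥ 2. From constraints 3 and 12: y ≥ x ≥ 3. Hence z + y ≥ 5. But constraint 1 requires z + y = 4, and 4 < 5. Contradiction.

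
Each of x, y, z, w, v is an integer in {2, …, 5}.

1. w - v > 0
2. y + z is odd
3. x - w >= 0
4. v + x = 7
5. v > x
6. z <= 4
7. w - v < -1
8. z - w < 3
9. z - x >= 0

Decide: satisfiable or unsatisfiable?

Unsatisfiable

Constraints 1, 3, and 5 give v < w, w ≤ x, x < v. Chaining: v < w ≤ x < v, which forces v < v — impossible.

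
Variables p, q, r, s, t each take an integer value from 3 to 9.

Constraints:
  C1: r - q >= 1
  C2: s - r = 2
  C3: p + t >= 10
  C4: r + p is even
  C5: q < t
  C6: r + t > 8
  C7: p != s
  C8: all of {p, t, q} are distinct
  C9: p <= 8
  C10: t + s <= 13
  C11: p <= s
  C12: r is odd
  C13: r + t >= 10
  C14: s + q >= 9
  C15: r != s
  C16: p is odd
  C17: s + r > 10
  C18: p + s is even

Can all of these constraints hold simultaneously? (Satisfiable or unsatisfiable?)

One satisfying assignment is p = 5, q = 4, r = 5, s = 7, t = 6.
For the less obvious constraints — constraint 1: r - q = 1; constraint 2: s - r = 2 — and the others hold by inspection.

Satisfiable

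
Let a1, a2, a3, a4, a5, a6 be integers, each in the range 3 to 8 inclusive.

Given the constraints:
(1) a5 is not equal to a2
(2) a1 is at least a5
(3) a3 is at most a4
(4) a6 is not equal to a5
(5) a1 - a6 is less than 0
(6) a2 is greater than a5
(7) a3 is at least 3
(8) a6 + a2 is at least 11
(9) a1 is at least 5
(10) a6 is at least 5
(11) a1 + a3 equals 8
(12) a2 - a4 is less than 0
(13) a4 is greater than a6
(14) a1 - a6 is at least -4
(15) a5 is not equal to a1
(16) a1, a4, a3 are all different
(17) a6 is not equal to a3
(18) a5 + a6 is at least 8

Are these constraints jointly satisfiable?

Satisfiable

One satisfying assignment is a1 = 5, a2 = 6, a3 = 3, a4 = 8, a5 = 3, a6 = 7.
For the less obvious constraints — constraint 5: a1 - a6 = -2; constraint 8: a6 + a2 = 13 — and the others hold by inspection.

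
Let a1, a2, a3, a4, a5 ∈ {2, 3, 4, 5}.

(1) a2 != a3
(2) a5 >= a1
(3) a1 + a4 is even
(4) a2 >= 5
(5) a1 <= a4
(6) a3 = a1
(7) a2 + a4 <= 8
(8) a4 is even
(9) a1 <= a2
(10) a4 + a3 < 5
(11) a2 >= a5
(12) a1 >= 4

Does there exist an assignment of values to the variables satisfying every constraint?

From constraint 4: a2 ≥ 5. From constraints 5 and 12: a4 ≥ a1 ≥ 4. Hence a2 + a4 ≥ 9. But constraint 7 requires a2 + a4 ≤ 8, and 8 < 9. Contradiction.

Unsatisfiable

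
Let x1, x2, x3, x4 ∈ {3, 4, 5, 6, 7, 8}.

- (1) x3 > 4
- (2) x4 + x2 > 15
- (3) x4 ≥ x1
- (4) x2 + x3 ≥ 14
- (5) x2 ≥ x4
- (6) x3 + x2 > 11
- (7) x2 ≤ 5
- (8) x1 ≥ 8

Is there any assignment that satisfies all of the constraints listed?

Unsatisfiable

From constraints 3 and 8: x4 ≥ x1 and x1 ≥ 8, so x4 ≥ 8. From constraints 5 and 7: x4 ≤ x2 and x2 ≤ 5, so x4 ≤ 5. But 5 < 8, so no value of x4 works.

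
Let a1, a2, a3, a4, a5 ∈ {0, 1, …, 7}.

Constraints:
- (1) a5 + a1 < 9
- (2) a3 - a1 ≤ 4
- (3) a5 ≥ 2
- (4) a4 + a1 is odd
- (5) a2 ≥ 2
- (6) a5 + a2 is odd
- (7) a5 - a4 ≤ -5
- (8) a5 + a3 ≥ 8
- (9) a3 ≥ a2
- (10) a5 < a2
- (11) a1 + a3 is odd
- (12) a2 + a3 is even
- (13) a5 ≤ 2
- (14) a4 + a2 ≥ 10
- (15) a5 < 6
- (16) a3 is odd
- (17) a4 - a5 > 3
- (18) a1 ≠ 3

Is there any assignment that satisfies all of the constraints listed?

One satisfying assignment is a1 = 4, a2 = 3, a3 = 7, a4 = 7, a5 = 2.
For the less obvious constraints — constraint 1: a5 + a1 = 6; constraint 2: a3 - a1 = 3 — and the others hold by inspection.

Satisfiable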